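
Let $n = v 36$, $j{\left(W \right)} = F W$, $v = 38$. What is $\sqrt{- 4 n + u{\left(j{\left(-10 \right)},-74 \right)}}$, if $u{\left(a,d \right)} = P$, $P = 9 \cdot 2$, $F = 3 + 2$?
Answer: $3 i \sqrt{606} \approx 73.851 i$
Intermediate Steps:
$F = 5$
$P = 18$
$j{\left(W \right)} = 5 W$
$u{\left(a,d \right)} = 18$
$n = 1368$ ($n = 38 \cdot 36 = 1368$)
$\sqrt{- 4 n + u{\left(j{\left(-10 \right)},-74 \right)}} = \sqrt{\left(-4\right) 1368 + 18} = \sqrt{-5472 + 18} = \sqrt{-5454} = 3 i \sqrt{606}$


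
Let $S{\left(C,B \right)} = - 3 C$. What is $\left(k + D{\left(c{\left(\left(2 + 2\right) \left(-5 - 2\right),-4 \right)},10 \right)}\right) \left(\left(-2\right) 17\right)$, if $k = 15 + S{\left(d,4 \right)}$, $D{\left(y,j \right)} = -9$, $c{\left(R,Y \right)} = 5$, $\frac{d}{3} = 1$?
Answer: $102$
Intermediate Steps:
$d = 3$ ($d = 3 \cdot 1 = 3$)
$k = 6$ ($k = 15 - 9 = 6$)
$\left(k + D{\left(c{\left(\left(2 + 2\right) \left(-5 - 2\right),-4 \right)},10 \right)}\right) \left(\left(-2\right) 17\right) = \left(6 - 9\right) \left(\left(-2\right) 17\right) = \left(-3\right) \left(-34\right) = 102$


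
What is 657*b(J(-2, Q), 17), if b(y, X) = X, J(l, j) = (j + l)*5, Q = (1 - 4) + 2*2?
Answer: 11169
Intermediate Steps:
Q = 1 (Q = -3 + 4 = 1)
J(l, j) = 5*j + 5*l
657*b(J(-2, Q), 17) = 657*17 = 11169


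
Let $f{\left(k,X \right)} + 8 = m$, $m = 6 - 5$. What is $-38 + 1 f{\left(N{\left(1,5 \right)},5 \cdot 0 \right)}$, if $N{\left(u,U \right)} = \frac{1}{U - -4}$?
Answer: $-45$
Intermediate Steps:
$N{\left(u,U \right)} = \frac{1}{4 + U}$ ($N{\left(u,U \right)} = \frac{1}{U + 4} = \frac{1}{4 + U}$)
$m = 1$
$f{\left(k,X \right)} = -7$ ($f{\left(k,X \right)} = -8 + 1 = -7$)
$-38 + 1 f{\left(N{\left(1,5 \right)},5 \cdot 0 \right)} = -38 + 1 \left(-7\right) = -38 - 7 = -45$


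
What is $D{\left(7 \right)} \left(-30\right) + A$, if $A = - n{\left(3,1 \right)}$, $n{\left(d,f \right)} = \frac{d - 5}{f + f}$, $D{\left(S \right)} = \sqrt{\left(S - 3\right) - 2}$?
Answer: $1 - 30 \sqrt{2} \approx -41.426$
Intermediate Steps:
$D{\left(S \right)} = \sqrt{-5 + S}$ ($D{\left(S \right)} = \sqrt{\left(-3 + S\right) - 2} = \sqrt{-5 + S}$)
$n{\left(d,f \right)} = \frac{-5 + d}{2 f}$
$A = 1$ ($A = - \frac{-5 + 3}{2 \cdot 1} = - \frac{1 \left(-2\right)}{2} = \left(-1\right) \left(-1\right) = 1$)
$D{\left(7 \right)} \left(-30\right) + A = \sqrt{-5 + 7} \left(-30\right) + 1 = \sqrt{2} \left(-30\right) + 1 = - 30 \sqrt{2} + 1 = 1 - 30 \sqrt{2}$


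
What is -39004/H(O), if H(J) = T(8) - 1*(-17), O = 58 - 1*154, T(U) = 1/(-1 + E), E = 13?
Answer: -468048/205 ≈ -2283.2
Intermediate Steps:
T(U) = 1/12 (T(U) = 1/(-1 + 13) = 1/12)
O = -96 (O = 58 - 154 = -96)
H(J) = 205/12 (H(J) = 1/12 - 1*(-17) = 1/12 + 17 = 205/12)
-39004/H(O) = -39004/205/12 = -39004*12/205 = -468048/205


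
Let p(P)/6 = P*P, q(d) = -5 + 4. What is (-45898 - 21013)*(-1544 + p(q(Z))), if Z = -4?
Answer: 102909118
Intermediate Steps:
q(d) = -1
p(P) = 6*P**2 (p(P) = 6*(P*P) = 6*P**2)
(-45898 - 21013)*(-1544 + p(q(Z))) = (-45898 - 21013)*(-1544 + 6*(-1)**2) = -66911*(-1544 + 6*1) = -66911*(-1544 + 6) = -66911*(-1538) = 102909118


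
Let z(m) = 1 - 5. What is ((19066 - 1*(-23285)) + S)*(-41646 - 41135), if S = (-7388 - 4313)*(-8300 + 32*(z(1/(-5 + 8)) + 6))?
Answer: -7981064139647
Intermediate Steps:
z(m) = -4
S = 96369436 (S = (-7388 - 4313)*(-8300 + 32*(-4 + 6)) = -11701*(-8300 + 32*2) = -11701*(-8300 + 64) = -11701*(-8236) = 96369436)
((19066 - 1*(-23285)) + S)*(-41646 - 41135) = ((19066 - 1*(-23285)) + 96369436)*(-41646 - 41135) = ((19066 + 23285) + 96369436)*(-82781) = (42351 + 96369436)*(-82781) = 96411787*(-82781) = -7981064139647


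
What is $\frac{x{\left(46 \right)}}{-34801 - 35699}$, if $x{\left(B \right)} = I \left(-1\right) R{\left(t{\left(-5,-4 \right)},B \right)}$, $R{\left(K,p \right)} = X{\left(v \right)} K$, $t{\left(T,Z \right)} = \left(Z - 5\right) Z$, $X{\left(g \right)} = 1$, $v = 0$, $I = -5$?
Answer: $- \frac{3}{1175} \approx -0.0025532$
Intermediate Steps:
$t{\left(T,Z \right)} = Z \left(-5 + Z\right)$ ($t{\left(T,Z \right)} = \left(-5 + Z\right) Z = Z \left(-5 + Z\right)$)
$R{\left(K,p \right)} = K$ ($R{\left(K,p \right)} = 1 K = K$)
$x{\left(B \right)} = 180$ ($x{\left(B \right)} = \left(-5\right) \left(-1\right) \left(- 4 \left(-5 - 4\right)\right) = 5 \left(\left(-4\right) \left(-9\right)\right) = 5 \cdot 36 = 180$)
$\frac{x{\left(46 \right)}}{-34801 - 35699} = \frac{180}{-34801 - 35699} = \frac{180}{-70500} = 180 \left(- \frac{1}{70500}\right) = - \frac{3}{1175}$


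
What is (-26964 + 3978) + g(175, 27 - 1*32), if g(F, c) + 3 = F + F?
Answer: -22639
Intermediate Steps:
g(F, c) = -3 + 2*F (g(F, c) = -3 + (F + F) = -3 + 2*F)
(-26964 + 3978) + g(175, 27 - 1*32) = (-26964 + 3978) + (-3 + 2*175) = -22986 + (-3 + 350) = -22986 + 347 = -22639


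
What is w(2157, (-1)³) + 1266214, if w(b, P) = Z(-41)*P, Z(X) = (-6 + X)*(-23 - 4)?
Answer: 1264945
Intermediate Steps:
Z(X) = 162 - 27*X (Z(X) = (-6 + X)*(-27) = 162 - 27*X)
w(b, P) = 1269*P (w(b, P) = (162 - 27*(-41))*P = (162 + 1107)*P = 1269*P)
w(2157, (-1)³) + 1266214 = 1269*(-1)³ + 1266214 = 1269*(-1) + 1266214 = -1269 + 1266214 = 1264945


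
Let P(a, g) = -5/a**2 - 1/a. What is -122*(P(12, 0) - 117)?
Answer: 1028765/72 ≈ 14288.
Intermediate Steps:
P(a, g) = -1/a - 5/a**2 (P(a, g) = -5/a**2 - 1/a = -1/a - 5/a**2)
-122*(P(12, 0) - 117) = -122*((-5 - 1*12)/12**2 - 117) = -122*((-5 - 12)/144 - 117) = -122*((1/144)*(-17) - 117) = -122*(-17/144 - 117) = -122*(-16865/144) = 1028765/72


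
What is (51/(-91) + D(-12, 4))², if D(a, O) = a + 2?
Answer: 923521/8281 ≈ 111.52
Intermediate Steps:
D(a, O) = 2 + a
(51/(-91) + D(-12, 4))² = (51/(-91) + (2 - 12))² = (51*(-1/91) - 10)² = (-51/91 - 10)² = (-961/91)² = 923521/8281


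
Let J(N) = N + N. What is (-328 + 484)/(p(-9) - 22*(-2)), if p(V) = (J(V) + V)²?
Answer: 156/773 ≈ 0.20181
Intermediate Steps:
J(N) = 2*N
p(V) = 9*V² (p(V) = (2*V + V)² = (3*V)² = 9*V²)
(-328 + 484)/(p(-9) - 22*(-2)) = (-328 + 484)/(9*(-9)² - 22*(-2)) = 156/(9*81 + 44) = 156/(729 + 44) = 156/773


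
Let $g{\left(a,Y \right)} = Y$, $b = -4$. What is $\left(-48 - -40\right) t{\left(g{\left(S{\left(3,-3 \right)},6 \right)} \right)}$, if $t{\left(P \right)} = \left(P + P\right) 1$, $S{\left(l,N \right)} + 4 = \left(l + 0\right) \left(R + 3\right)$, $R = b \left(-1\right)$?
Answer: $-96$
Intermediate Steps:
$R = 4$ ($R = \left(-4\right) \left(-1\right) = 4$)
$S{\left(l,N \right)} = -4 + 7 l$ ($S{\left(l,N \right)} = -4 + \left(l + 0\right) \left(4 + 3\right) = -4 + l 7 = -4 + 7 l$)
$t{\left(P \right)} = 2 P$ ($t{\left(P \right)} = 2 P 1 = 2 P$)
$\left(-48 - -40\right) t{\left(g{\left(S{\left(3,-3 \right)},6 \right)} \right)} = \left(-48 - -40\right) 2 \cdot 6 = \left(-48 + 40\right) 12 = \left(-8\right) 12 = -96$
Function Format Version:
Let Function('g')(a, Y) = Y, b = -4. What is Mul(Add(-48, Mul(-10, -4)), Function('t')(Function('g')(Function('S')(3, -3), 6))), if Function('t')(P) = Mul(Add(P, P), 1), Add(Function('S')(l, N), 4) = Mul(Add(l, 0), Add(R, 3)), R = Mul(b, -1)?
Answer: -96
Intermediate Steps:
R = 4 (R = Mul(-4, -1) = 4)
Function('S')(l, N) = Add(-4, Mul(7, l)) (Function('S')(l, N) = Add(-4, Mul(Add(l, 0), Add(4, 3))) = Add(-4, Mul(l, 7)) = Add(-4, Mul(7, l)))
Function('t')(P) = Mul(2, P) (Function('t')(P) = Mul(Mul(2, P), 1) = Mul(2, P))
Mul(Add(-48, Mul(-10, -4)), Function('t')(Function('g')(Function('S')(3, -3), 6))) = Mul(Add(-48, Mul(-10, -4)), Mul(2, 6)) = Mul(Add(-48, 40), 12) = Mul(-8, 12) = -96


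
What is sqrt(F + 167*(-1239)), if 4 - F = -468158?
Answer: sqrt(261249) ≈ 511.13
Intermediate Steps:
F = 468162 (F = 4 - 1*(-468158) = 4 + 468158 = 468162)
sqrt(F + 167*(-1239)) = sqrt(468162 + 167*(-1239)) = sqrt(468162 - 206913) = sqrt(261249)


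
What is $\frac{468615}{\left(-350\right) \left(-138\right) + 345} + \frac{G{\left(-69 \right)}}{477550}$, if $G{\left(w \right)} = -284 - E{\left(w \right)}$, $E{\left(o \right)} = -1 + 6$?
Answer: $\frac{14918202323}{1548694650} \approx 9.6328$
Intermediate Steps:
$E{\left(o \right)} = 5$
$G{\left(w \right)} = -289$ ($G{\left(w \right)} = -284 - 5 = -289$)
$\frac{468615}{\left(-350\right) \left(-138\right) + 345} + \frac{G{\left(-69 \right)}}{477550} = \frac{468615}{\left(-350\right) \left(-138\right) + 345} - \frac{289}{477550} = \frac{468615}{48300 + 345} - \frac{289}{477550} = \frac{468615}{48645} - \frac{289}{477550} = 468615 \cdot \frac{1}{48645} - \frac{289}{477550} = \frac{31241}{3243} - \frac{289}{477550} = \frac{14918202323}{1548694650}$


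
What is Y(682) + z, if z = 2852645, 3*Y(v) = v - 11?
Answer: 8558606/3 ≈ 2.8529e+6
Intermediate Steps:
Y(v) = -11/3 + v/3 (Y(v) = (v - 11)/3 = (-11 + v)/3 = -11/3 + v/3)
Y(682) + z = (-11/3 + (⅓)*682) + 2852645 = (-11/3 + 682/3) + 2852645 = 671/3 + 2852645 = 8558606/3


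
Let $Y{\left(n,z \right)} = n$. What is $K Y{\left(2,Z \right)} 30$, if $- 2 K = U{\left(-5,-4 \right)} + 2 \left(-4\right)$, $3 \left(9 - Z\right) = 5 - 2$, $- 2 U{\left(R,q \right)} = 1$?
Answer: $255$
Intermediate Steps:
$U{\left(R,q \right)} = - \frac{1}{2}$ ($U{\left(R,q \right)} = \left(- \frac{1}{2}\right) 1 = - \frac{1}{2}$)
$Z = 8$ ($Z = 9 - \frac{5 - 2}{3} = 9 - 1 = 8$)
$K = \frac{17}{4}$ ($K = - \frac{- \frac{1}{2} + 2 \left(-4\right)}{2} = - \frac{- \frac{1}{2} - 8}{2} = \left(- \frac{1}{2}\right) \left(- \frac{17}{2}\right) = \frac{17}{4} \approx 4.25$)
$K Y{\left(2,Z \right)} 30 = \frac{17}{4} \cdot 2 \cdot 30 = \frac{17}{2} \cdot 30 = 255$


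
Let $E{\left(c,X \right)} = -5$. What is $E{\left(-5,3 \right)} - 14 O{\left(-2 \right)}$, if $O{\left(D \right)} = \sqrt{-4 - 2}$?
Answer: $-5 - 14 i \sqrt{6} \approx -5.0 - 34.293 i$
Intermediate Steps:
$O{\left(D \right)} = i \sqrt{6}$ ($O{\left(D \right)} = \sqrt{-6} = i \sqrt{6}$)
$E{\left(-5,3 \right)} - 14 O{\left(-2 \right)} = -5 - 14 i \sqrt{6}$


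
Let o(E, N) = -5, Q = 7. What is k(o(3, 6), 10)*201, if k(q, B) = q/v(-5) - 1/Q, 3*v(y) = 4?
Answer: -21909/28 ≈ -782.46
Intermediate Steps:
v(y) = 4/3 (v(y) = (1/3)*4 = 4/3)
k(q, B) = -1/7 + 3*q/4 (k(q, B) = q/(4/3) - 1/7 = q*(3/4) - 1*1/7 = 3*q/4 - 1/7 = -1/7 + 3*q/4)
k(o(3, 6), 10)*201 = (-1/7 + (3/4)*(-5))*201 = (-1/7 - 15/4)*201 = -109/28*201 = -21909/28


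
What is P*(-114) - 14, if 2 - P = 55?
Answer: 6028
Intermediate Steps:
P = -53 (P = 2 - 1*55 = 2 - 55 = -53)
P*(-114) - 14 = -53*(-114) - 14 = 6042 - 14 = 6028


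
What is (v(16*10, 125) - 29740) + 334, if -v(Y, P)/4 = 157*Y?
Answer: -129886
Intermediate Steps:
v(Y, P) = -628*Y
(v(16*10, 125) - 29740) + 334 = (-10048*10 - 29740) + 334 = (-628*160 - 29740) + 334 = (-100480 - 29740) + 334 = -130220 + 334 = -129886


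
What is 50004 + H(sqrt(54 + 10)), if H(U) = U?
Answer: 50012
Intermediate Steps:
50004 + H(sqrt(54 + 10)) = 50004 + sqrt(54 + 10) = 50004 + sqrt(64) = 50004 + 8 = 50012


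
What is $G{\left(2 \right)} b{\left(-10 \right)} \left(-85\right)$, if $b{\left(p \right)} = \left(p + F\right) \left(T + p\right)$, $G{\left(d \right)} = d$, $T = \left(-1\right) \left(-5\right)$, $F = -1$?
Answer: $-9350$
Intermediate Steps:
$T = 5$
$b{\left(p \right)} = \left(-1 + p\right) \left(5 + p\right)$ ($b{\left(p \right)} = \left(p - 1\right) \left(5 + p\right) = \left(-1 + p\right) \left(5 + p\right)$)
$G{\left(2 \right)} b{\left(-10 \right)} \left(-85\right) = 2 \left(-5 + \left(-10\right)^{2} + 4 \left(-10\right)\right) \left(-85\right) = 2 \left(-5 + 100 - 40\right) \left(-85\right) = 2 \cdot 55 \left(-85\right) = 110 \left(-85\right) = -9350$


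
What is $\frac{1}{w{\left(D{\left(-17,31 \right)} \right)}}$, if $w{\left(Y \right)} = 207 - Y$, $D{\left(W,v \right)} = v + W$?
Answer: $\frac{1}{193} \approx 0.0051813$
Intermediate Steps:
$D{\left(W,v \right)} = W + v$
$\frac{1}{w{\left(D{\left(-17,31 \right)} \right)}} = \frac{1}{207 - \left(-17 + 31\right)} = \frac{1}{207 - 14} = \frac{1}{193}$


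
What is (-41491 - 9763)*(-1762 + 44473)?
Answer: -2189109594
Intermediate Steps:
(-41491 - 9763)*(-1762 + 44473) = -51254*42711 = -2189109594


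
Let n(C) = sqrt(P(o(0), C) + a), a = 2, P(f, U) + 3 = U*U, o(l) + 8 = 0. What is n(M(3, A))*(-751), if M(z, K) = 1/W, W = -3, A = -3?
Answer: -1502*I*sqrt(2)/3 ≈ -708.05*I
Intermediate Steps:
o(l) = -8 (o(l) = -8 + 0 = -8)
M(z, K) = -1/3 (M(z, K) = 1/(-3) = -1/3)
P(f, U) = -3 + U**2 (P(f, U) = -3 + U*U = -3 + U**2)
n(C) = sqrt(-1 + C**2) (n(C) = sqrt((-3 + C**2) + 2) = sqrt(-1 + C**2))
n(M(3, A))*(-751) = sqrt(-1 + (-1/3)**2)*(-751) = sqrt(-1 + 1/9)*(-751) = sqrt(-8/9)*(-751) = (2*I*sqrt(2)/3)*(-751) = -1502*I*sqrt(2)/3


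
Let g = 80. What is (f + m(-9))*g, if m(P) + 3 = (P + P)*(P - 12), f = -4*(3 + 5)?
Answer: 27440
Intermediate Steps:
f = -32 (f = -4*8 = -32)
m(P) = -3 + 2*P*(-12 + P) (m(P) = -3 + (P + P)*(P - 12) = -3 + (2*P)*(-12 + P) = -3 + 2*P*(-12 + P))
(f + m(-9))*g = (-32 + (-3 - 24*(-9) + 2*(-9)²))*80 = (-32 + (-3 + 216 + 2*81))*80 = (-32 + (-3 + 216 + 162))*80 = (-32 + 375)*80 = 343*80 = 27440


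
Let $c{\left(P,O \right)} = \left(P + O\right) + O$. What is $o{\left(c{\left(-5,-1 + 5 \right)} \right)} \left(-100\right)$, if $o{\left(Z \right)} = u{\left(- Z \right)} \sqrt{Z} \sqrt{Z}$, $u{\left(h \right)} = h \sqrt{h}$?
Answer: $900 i \sqrt{3} \approx 1558.8 i$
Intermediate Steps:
$u{\left(h \right)} = h^{\frac{3}{2}}$
$c{\left(P,O \right)} = P + 2 O$ ($c{\left(P,O \right)} = \left(O + P\right) + O = P + 2 O$)
$o{\left(Z \right)} = Z \left(- Z\right)^{\frac{3}{2}}$ ($o{\left(Z \right)} = \left(- Z\right)^{\frac{3}{2}} \sqrt{Z} \sqrt{Z} = \sqrt{Z} \left(- Z\right)^{\frac{3}{2}} \sqrt{Z} = Z \left(- Z\right)^{\frac{3}{2}}$)
$o{\left(c{\left(-5,-1 + 5 \right)} \right)} \left(-100\right) = - \left(- (-5 + 2 \left(-1 + 5\right))\right)^{\frac{5}{2}} \left(-100\right) = - \left(- (-5 + 2 \cdot 4)\right)^{\frac{5}{2}} \left(-100\right) = - \left(- (-5 + 8)\right)^{\frac{5}{2}} \left(-100\right) = - \left(\left(-1\right) 3\right)^{\frac{5}{2}} \left(-100\right) = - \left(-3\right)^{\frac{5}{2}} \left(-100\right) = - 9 i \sqrt{3} \left(-100\right) = 900 i \sqrt{3}$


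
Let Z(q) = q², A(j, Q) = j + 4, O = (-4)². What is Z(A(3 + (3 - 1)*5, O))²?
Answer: 83521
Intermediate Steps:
O = 16
A(j, Q) = 4 + j
Z(A(3 + (3 - 1)*5, O))² = ((4 + (3 + (3 - 1)*5))²)² = ((4 + (3 + 2*5))²)² = ((4 + (3 + 10))²)² = ((4 + 13)²)² = (17²)² = 289² = 83521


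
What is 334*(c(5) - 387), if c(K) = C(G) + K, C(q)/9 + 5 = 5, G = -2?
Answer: -127588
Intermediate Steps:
C(q) = 0 (C(q) = -45 + 9*5 = -45 + 45 = 0)
c(K) = K (c(K) = 0 + K = K)
334*(c(5) - 387) = 334*(5 - 387) = 334*(-382) = -127588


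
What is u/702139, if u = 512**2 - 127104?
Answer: 135040/702139 ≈ 0.19233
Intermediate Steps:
u = 135040 (u = 262144 - 127104 = 135040)
u/702139 = 135040/702139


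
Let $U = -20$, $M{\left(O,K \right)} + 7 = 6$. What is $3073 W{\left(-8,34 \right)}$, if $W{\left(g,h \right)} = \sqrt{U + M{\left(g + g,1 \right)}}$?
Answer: $3073 i \sqrt{21} \approx 14082.0 i$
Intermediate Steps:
$M{\left(O,K \right)} = -1$ ($M{\left(O,K \right)} = -7 + 6 = -1$)
$W{\left(g,h \right)} = i \sqrt{21}$ ($W{\left(g,h \right)} = \sqrt{-20 - 1} = \sqrt{-21} = i \sqrt{21}$)
$3073 W{\left(-8,34 \right)} = 3073 i \sqrt{21}$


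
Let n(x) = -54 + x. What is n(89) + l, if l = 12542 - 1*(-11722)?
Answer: 24299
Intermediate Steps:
l = 24264 (l = 12542 + 11722 = 24264)
n(89) + l = (-54 + 89) + 24264 = 35 + 24264 = 24299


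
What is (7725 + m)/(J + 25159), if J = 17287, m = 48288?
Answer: 56013/42446 ≈ 1.3196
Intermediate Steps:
(7725 + m)/(J + 25159) = (7725 + 48288)/(17287 + 25159) = 56013/42446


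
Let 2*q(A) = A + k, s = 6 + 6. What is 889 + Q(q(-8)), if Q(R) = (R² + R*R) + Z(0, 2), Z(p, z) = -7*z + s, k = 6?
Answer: 889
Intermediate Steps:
s = 12
Z(p, z) = 12 - 7*z (Z(p, z) = -7*z + 12 = 12 - 7*z)
q(A) = 3 + A/2 (q(A) = (A + 6)/2 = (6 + A)/2 = 3 + A/2)
Q(R) = -2 + 2*R² (Q(R) = (R² + R*R) + (12 - 7*2) = (R² + R²) + (12 - 14) = 2*R² - 2 = -2 + 2*R²)
889 + Q(q(-8)) = 889 + (-2 + 2*(3 + (½)*(-8))²) = 889 + (-2 + 2*(3 - 4)²) = 889 + (-2 + 2*(-1)²) = 889 + (-2 + 2*1) = 889 + (-2 + 2) = 889 + 0 = 889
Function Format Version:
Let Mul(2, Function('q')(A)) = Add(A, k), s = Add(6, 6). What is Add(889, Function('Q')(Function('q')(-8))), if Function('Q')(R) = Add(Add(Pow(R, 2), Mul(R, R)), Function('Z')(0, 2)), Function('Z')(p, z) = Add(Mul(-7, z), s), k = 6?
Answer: 889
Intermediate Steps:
s = 12
Function('Z')(p, z) = Add(12, Mul(-7, z)) (Function('Z')(p, z) = Add(Mul(-7, z), 12) = Add(12, Mul(-7, z)))
Function('q')(A) = Add(3, Mul(Rational(1, 2), A)) (Function('q')(A) = Mul(Rational(1, 2), Add(A, 6)) = Mul(Rational(1, 2), Add(6, A)) = Add(3, Mul(Rational(1, 2), A)))
Function('Q')(R) = Add(-2, Mul(2, Pow(R, 2))) (Function('Q')(R) = Add(Add(Pow(R, 2), Mul(R, R)), Add(12, Mul(-7, 2))) = Add(Add(Pow(R, 2), Pow(R, 2)), Add(12, -14)) = Add(Mul(2, Pow(R, 2)), -2) = Add(-2, Mul(2, Pow(R, 2))))
Add(889, Function('Q')(Function('q')(-8))) = Add(889, Add(-2, Mul(2, Pow(Add(3, Mul(Rational(1, 2), -8)), 2)))) = Add(889, Add(-2, Mul(2, Pow(Add(3, -4), 2)))) = Add(889, Add(-2, Mul(2, Pow(-1, 2)))) = Add(889, Add(-2, Mul(2, 1))) = Add(889, Add(-2, 2)) = Add(889, 0) = 889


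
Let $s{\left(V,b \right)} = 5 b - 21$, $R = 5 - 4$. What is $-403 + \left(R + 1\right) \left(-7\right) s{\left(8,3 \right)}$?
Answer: $-319$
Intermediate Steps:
$R = 1$ ($R = 5 - 4 = 1$)
$s{\left(V,b \right)} = -21 + 5 b$
$-403 + \left(R + 1\right) \left(-7\right) s{\left(8,3 \right)} = -403 + \left(1 + 1\right) \left(-7\right) \left(-21 + 5 \cdot 3\right) = -403 + 2 \left(-7\right) \left(-21 + 15\right) = -403 - -84 = -403 + 84 = -319$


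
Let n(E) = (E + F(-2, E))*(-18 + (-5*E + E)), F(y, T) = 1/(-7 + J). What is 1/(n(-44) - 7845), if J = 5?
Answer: -1/14876 ≈ -6.7222e-5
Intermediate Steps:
F(y, T) = -1/2 (F(y, T) = 1/(-7 + 5) = 1/(-2) = -1/2)
n(E) = (-18 - 4*E)*(-1/2 + E) (n(E) = (E - 1/2)*(-18 + (-5*E + E)) = (-1/2 + E)*(-18 - 4*E) = (-18 - 4*E)*(-1/2 + E))
1/(n(-44) - 7845) = 1/((9 - 16*(-44) - 4*(-44)**2) - 7845) = 1/((9 + 704 - 4*1936) - 7845) = 1/((9 + 704 - 7744) - 7845) = 1/(-7031 - 7845) = 1/(-14876) = -1/14876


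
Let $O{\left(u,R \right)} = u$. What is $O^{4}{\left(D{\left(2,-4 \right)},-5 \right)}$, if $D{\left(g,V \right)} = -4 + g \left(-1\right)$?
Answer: $1296$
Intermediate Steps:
$D{\left(g,V \right)} = -4 - g$
$O^{4}{\left(D{\left(2,-4 \right)},-5 \right)} = \left(-4 - 2\right)^{4} = \left(-6\right)^{4} = 1296$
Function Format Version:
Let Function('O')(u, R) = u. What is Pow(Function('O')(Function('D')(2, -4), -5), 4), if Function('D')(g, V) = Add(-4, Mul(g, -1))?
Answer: 1296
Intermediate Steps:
Function('D')(g, V) = Add(-4, Mul(-1, g))
Pow(Function('O')(Function('D')(2, -4), -5), 4) = Pow(Add(-4, Mul(-1, 2)), 4) = Pow(Add(-4, -2), 4) = Pow(-6, 4) = 1296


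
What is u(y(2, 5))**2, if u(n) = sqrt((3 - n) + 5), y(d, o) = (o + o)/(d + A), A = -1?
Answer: -2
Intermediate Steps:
y(d, o) = 2*o/(-1 + d) (y(d, o) = (o + o)/(d - 1) = (2*o)/(-1 + d) = 2*o/(-1 + d))
u(n) = sqrt(8 - n)
u(y(2, 5))**2 = (sqrt(8 - 2*5/(-1 + 2)))**2 = (sqrt(8 - 2*5/1))**2 = (sqrt(8 - 2*5))**2 = (sqrt(8 - 1*10))**2 = (sqrt(8 - 10))**2 = (sqrt(-2))**2 = (I*sqrt(2))**2 = -2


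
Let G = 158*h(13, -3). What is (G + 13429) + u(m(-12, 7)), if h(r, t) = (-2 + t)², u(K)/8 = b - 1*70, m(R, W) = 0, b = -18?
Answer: 16675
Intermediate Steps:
u(K) = -704 (u(K) = 8*(-18 - 1*70) = 8*(-18 - 70) = 8*(-88) = -704)
G = 3950 (G = 158*(-2 - 3)² = 158*(-5)² = 158*25 = 3950)
(G + 13429) + u(m(-12, 7)) = (3950 + 13429) - 704 = 17379 - 704 = 16675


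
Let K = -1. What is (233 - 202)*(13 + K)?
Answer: 372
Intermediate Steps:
(233 - 202)*(13 + K) = (233 - 202)*(13 - 1) = 31*12 = 372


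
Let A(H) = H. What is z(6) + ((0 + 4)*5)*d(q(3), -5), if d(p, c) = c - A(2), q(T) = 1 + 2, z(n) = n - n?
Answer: -140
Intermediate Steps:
z(n) = 0
q(T) = 3
d(p, c) = -2 + c (d(p, c) = c - 1*2 = c - 2 = -2 + c)
z(6) + ((0 + 4)*5)*d(q(3), -5) = 0 + ((0 + 4)*5)*(-2 - 5) = 0 + (4*5)*(-7) = 0 + 20*(-7) = 0 - 140 = -140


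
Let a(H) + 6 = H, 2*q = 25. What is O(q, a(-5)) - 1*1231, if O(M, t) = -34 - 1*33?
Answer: -1298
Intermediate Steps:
q = 25/2 (q = (1/2)*25 = 25/2 ≈ 12.500)
a(H) = -6 + H
O(M, t) = -67 (O(M, t) = -34 - 33 = -67)
O(q, a(-5)) - 1*1231 = -67 - 1*1231 = -67 - 1231 = -1298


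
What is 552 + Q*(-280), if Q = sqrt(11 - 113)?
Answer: 552 - 280*I*sqrt(102) ≈ 552.0 - 2827.9*I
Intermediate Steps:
Q = I*sqrt(102) (Q = sqrt(-102) = I*sqrt(102) ≈ 10.1*I)
552 + Q*(-280) = 552 + (I*sqrt(102))*(-280) = 552 - 280*I*sqrt(102)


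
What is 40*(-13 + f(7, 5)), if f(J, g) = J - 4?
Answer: -400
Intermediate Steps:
f(J, g) = -4 + J
40*(-13 + f(7, 5)) = 40*(-13 + (-4 + 7)) = 40*(-13 + 3) = 40*(-10) = -400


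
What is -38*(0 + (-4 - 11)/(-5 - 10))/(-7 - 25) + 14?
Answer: 243/16 ≈ 15.188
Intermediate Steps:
-38*(0 + (-4 - 11)/(-5 - 10))/(-7 - 25) + 14 = -38*(0 - 15/(-15))/(-32) + 14 = -38*(0 - 15*(-1/15))*(-1)/32 + 14 = -38*(0 + 1)*(-1)/32 + 14 = -38*(-1)/32 + 14 = -38*(-1/32) + 14 = 19/16 + 14 = 243/16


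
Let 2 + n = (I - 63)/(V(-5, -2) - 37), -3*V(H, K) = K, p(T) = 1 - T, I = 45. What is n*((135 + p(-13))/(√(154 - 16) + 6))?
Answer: 24436/1853 - 12218*√138/5559 ≈ -12.632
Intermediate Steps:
V(H, K) = -K/3
n = -164/109 (n = -2 + (45 - 63)/(-⅓*(-2) - 37) = -2 - 18/(⅔ - 37) = -2 - 18/(-109/3) = -2 - 18*(-3/109) = -2 + 54/109 = -164/109 ≈ -1.5046)
n*((135 + p(-13))/(√(154 - 16) + 6)) = -164*(135 + (1 - 1*(-13)))/(109*(√(154 - 16) + 6)) = -164*(135 + (1 + 13))/(109*(√138 + 6)) = -164*(135 + 14)/(109*(6 + √138)) = -24436/(109*(6 + √138))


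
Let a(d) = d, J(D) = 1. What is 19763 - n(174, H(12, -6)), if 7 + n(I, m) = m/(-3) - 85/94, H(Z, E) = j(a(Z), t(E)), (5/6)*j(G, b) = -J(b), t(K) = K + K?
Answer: 9292137/470 ≈ 19771.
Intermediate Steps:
t(K) = 2*K
j(G, b) = -6/5 (j(G, b) = 6*(-1*1)/5 = (6/5)*(-1) = -6/5)
H(Z, E) = -6/5
n(I, m) = -743/94 - m/3 (n(I, m) = -7 + (m/(-3) - 85/94) = -7 + (m*(-1/3) - 85*1/94) = -7 + (-m/3 - 85/94) = -7 + (-85/94 - m/3) = -743/94 - m/3)
19763 - n(174, H(12, -6)) = 19763 - (-743/94 - 1/3*(-6/5)) = 19763 - (-743/94 + 2/5) = 19763 - 1*(-3527/470) = 19763 + 3527/470 = 9292137/470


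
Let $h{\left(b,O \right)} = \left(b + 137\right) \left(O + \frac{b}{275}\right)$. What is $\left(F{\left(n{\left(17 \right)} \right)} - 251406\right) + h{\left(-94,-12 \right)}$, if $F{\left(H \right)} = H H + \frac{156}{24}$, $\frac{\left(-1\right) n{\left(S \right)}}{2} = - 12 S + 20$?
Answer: $- \frac{64078409}{550} \approx -1.1651 \cdot 10^{5}$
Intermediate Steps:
$h{\left(b,O \right)} = \left(137 + b\right) \left(O + \frac{b}{275}\right)$ ($h{\left(b,O \right)} = \left(137 + b\right) \left(O + b \frac{1}{275}\right) = \left(137 + b\right) \left(O + \frac{b}{275}\right)$)
$n{\left(S \right)} = -40 + 24 S$ ($n{\left(S \right)} = - 2 \left(- 12 S + 20\right) = - 2 \left(20 - 12 S\right) = -40 + 24 S$)
$F{\left(H \right)} = \frac{13}{2} + H^{2}$ ($F{\left(H \right)} = H^{2} + 156 \cdot \frac{1}{24} = H^{2} + \frac{13}{2} = \frac{13}{2} + H^{2}$)
$\left(F{\left(n{\left(17 \right)} \right)} - 251406\right) + h{\left(-94,-12 \right)} = \left(\left(\frac{13}{2} + \left(-40 + 24 \cdot 17\right)^{2}\right) - 251406\right) + \left(137 \left(-12\right) + \frac{\left(-94\right)^{2}}{275} + \frac{137}{275} \left(-94\right) - -1128\right) = \left(\left(\frac{13}{2} + \left(-40 + 408\right)^{2}\right) - 251406\right) + \left(-1644 + \frac{1}{275} \cdot 8836 - \frac{12878}{275} + 1128\right) = \left(\left(\frac{13}{2} + 368^{2}\right) - 251406\right) + \left(-1644 + \frac{8836}{275} - \frac{12878}{275} + 1128\right) = \left(\left(\frac{13}{2} + 135424\right) - 251406\right) - \frac{145942}{275} = \left(\frac{270861}{2} - 251406\right) - \frac{145942}{275} = - \frac{231951}{2} - \frac{145942}{275} = - \frac{64078409}{550}$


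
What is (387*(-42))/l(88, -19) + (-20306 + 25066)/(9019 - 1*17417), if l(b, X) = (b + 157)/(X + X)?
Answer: 21789392/8645 ≈ 2520.5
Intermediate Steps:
l(b, X) = (157 + b)/(2*X) (l(b, X) = (157 + b)/((2*X)) = (157 + b)*(1/(2*X)) = (157 + b)/(2*X))
(387*(-42))/l(88, -19) + (-20306 + 25066)/(9019 - 1*17417) = (387*(-42))/(((1/2)*(157 + 88)/(-19))) + (-20306 + 25066)/(9019 - 1*17417) = -16254/((1/2)*(-1/19)*245) + 4760/(9019 - 17417) = -16254/(-245/38) + 4760/(-8398) = -16254*(-38/245) + 4760*(-1/8398) = 88236/35 - 140/247 = 21789392/8645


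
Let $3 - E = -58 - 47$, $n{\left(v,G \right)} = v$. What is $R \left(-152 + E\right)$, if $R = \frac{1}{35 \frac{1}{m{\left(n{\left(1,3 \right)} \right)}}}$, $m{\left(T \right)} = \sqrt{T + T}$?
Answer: $- \frac{44 \sqrt{2}}{35} \approx -1.7779$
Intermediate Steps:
$m{\left(T \right)} = \sqrt{2} \sqrt{T}$ ($m{\left(T \right)} = \sqrt{2 T} = \sqrt{2} \sqrt{T}$)
$R = \frac{\sqrt{2}}{35}$ ($R = \frac{1}{35 \frac{1}{\sqrt{2} \sqrt{1}}} = \frac{1}{35 \frac{1}{\sqrt{2} \cdot 1}} = \frac{1}{35 \frac{1}{\sqrt{2}}} = \frac{1}{35 \frac{\sqrt{2}}{2}} = \frac{1}{\frac{35}{2} \sqrt{2}} = \frac{\sqrt{2}}{35} \approx 0.040406$)
$E = 108$ ($E = 3 - \left(-58 - 47\right) = 3 - -105 = 3 + 105 = 108$)
$R \left(-152 + E\right) = \frac{\sqrt{2}}{35} \left(-152 + 108\right) = \frac{\sqrt{2}}{35} \left(-44\right) = - \frac{44 \sqrt{2}}{35}$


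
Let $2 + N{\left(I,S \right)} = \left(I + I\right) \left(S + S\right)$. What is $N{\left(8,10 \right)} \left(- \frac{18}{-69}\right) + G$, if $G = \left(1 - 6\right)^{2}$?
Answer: $\frac{2483}{23} \approx 107.96$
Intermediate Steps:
$N{\left(I,S \right)} = -2 + 4 I S$ ($N{\left(I,S \right)} = -2 + \left(I + I\right) \left(S + S\right) = -2 + 2 I 2 S = -2 + 4 I S$)
$G = 25$ ($G = \left(-5\right)^{2} = 25$)
$N{\left(8,10 \right)} \left(- \frac{18}{-69}\right) + G = \left(-2 + 4 \cdot 8 \cdot 10\right) \left(- \frac{18}{-69}\right) + 25 = \left(-2 + 320\right) \left(\left(-18\right) \left(- \frac{1}{69}\right)\right) + 25 = 318 \cdot \frac{6}{23} + 25 = \frac{1908}{23} + 25 = \frac{2483}{23}$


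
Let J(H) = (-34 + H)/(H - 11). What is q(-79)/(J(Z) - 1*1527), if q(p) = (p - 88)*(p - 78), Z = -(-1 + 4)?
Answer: -367066/21341 ≈ -17.200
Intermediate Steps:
Z = -3 (Z = -1*3 = -3)
q(p) = (-88 + p)*(-78 + p)
J(H) = (-34 + H)/(-11 + H)
q(-79)/(J(Z) - 1*1527) = (6864 + (-79)**2 - 166*(-79))/((-34 - 3)/(-11 - 3) - 1*1527) = (6864 + 6241 + 13114)/(-37/(-14) - 1527) = 26219/(-1/14*(-37) - 1527) = 26219/(37/14 - 1527) = 26219/(-21341/14) = 26219*(-14/21341) = -367066/21341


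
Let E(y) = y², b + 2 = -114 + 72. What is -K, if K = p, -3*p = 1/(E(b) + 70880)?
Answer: 1/218448 ≈ 4.5777e-6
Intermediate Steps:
b = -44 (b = -2 + (-114 + 72) = -2 - 42 = -44)
p = -1/218448 (p = -1/(3*((-44)² + 70880)) = -1/(3*(1936 + 70880)) = -⅓/72816 = -⅓*1/72816 = -1/218448 ≈ -4.5777e-6)
K = -1/218448 ≈ -4.5777e-6
-K = -1*(-1/218448) = 1/218448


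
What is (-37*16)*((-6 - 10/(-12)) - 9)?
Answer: 25160/3 ≈ 8386.7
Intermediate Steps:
(-37*16)*((-6 - 10/(-12)) - 9) = -592*((-6 - 10*(-1/12)) - 9) = -592*((-6 + ⅚) - 9) = -592*(-31/6 - 9) = -592*(-85/6) = 25160/3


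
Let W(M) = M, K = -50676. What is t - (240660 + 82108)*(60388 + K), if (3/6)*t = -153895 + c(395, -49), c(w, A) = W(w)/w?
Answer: -3135030604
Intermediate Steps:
c(w, A) = 1 (c(w, A) = w/w = 1)
t = -307788 (t = 2*(-153895 + 1) = 2*(-153894) = -307788)
t - (240660 + 82108)*(60388 + K) = -307788 - (240660 + 82108)*(60388 - 50676) = -307788 - 322768*9712 = -307788 - 1*3134722816 = -307788 - 3134722816 = -3135030604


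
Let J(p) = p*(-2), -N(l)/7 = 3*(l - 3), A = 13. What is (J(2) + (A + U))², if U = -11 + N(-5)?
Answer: 27556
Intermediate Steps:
N(l) = 63 - 21*l (N(l) = -21*(l - 3) = -21*(-3 + l) = -7*(-9 + 3*l) = 63 - 21*l)
J(p) = -2*p
U = 157 (U = -11 + (63 - 21*(-5)) = -11 + (63 + 105) = -11 + 168 = 157)
(J(2) + (A + U))² = (-2*2 + (13 + 157))² = (-4 + 170)² = 166² = 27556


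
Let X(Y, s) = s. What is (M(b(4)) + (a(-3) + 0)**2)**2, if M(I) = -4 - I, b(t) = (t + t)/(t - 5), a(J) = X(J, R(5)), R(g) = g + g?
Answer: 10816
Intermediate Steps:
R(g) = 2*g
a(J) = 10 (a(J) = 2*5 = 10)
b(t) = 2*t/(-5 + t) (b(t) = (2*t)/(-5 + t) = 2*t/(-5 + t))
(M(b(4)) + (a(-3) + 0)**2)**2 = ((-4 - 2*4/(-5 + 4)) + (10 + 0)**2)**2 = ((-4 - 2*4/(-1)) + 10**2)**2 = ((-4 - 2*4*(-1)) + 100)**2 = ((-4 - 1*(-8)) + 100)**2 = ((-4 + 8) + 100)**2 = (4 + 100)**2 = 104**2 = 10816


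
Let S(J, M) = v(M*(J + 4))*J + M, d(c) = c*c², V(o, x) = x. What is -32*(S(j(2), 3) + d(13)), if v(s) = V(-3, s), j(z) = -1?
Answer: -70112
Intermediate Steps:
d(c) = c³
v(s) = s
S(J, M) = M + J*M*(4 + J) (S(J, M) = (M*(J + 4))*J + M = (M*(4 + J))*J + M = J*M*(4 + J) + M = M + J*M*(4 + J))
-32*(S(j(2), 3) + d(13)) = -32*(3*(1 - (4 - 1)) + 13³) = -32*(3*(1 - 1*3) + 2197) = -32*(3*(1 - 3) + 2197) = -32*(3*(-2) + 2197) = -32*(-6 + 2197) = -32*2191 = -70112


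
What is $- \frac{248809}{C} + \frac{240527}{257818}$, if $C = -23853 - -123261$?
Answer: $- \frac{20118565373}{12814585872} \approx -1.57$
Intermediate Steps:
$C = 99408$ ($C = -23853 + 123261 = 99408$)
$- \frac{248809}{C} + \frac{240527}{257818} = - \frac{248809}{99408} + \frac{240527}{257818} = - \frac{20118565373}{12814585872}$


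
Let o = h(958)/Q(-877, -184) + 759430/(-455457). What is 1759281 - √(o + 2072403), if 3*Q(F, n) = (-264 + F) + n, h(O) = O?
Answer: 1759281 - √30189777941968105945947/120696105 ≈ 1.7578e+6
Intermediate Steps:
Q(F, n) = -88 + F/3 + n/3 (Q(F, n) = ((-264 + F) + n)/3 = (-264 + F + n)/3 = -88 + F/3 + n/3)
o = -2315228168/603480525 (o = 958/(-88 + (⅓)*(-877) + (⅓)*(-184)) + 759430/(-455457) = 958/(-88 - 877/3 - 184/3) + 759430*(-1/455457) = 958/(-1325/3) - 759430/455457 = 958*(-3/1325) - 759430/455457 = -2874/1325 - 759430/455457 = -2315228168/603480525 ≈ -3.8365)
1759281 - √(o + 2072403) = 1759281 - √(-2315228168/603480525 + 2072403) = 1759281 - √(1250652535223407/603480525) = 1759281 - √30189777941968105945947/120696105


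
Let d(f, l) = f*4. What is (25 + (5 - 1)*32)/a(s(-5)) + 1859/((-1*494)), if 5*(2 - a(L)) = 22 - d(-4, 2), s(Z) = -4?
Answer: -16537/532 ≈ -31.085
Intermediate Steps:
d(f, l) = 4*f
a(L) = -28/5 (a(L) = 2 - (22 - 4*(-4))/5 = 2 - (22 - 1*(-16))/5 = 2 - (22 + 16)/5 = 2 - ⅕*38 = 2 - 38/5 = -28/5)
(25 + (5 - 1)*32)/a(s(-5)) + 1859/((-1*494)) = (25 + (5 - 1)*32)/(-28/5) + 1859/((-1*494)) = (25 + 4*32)*(-5/28) + 1859/(-494) = (25 + 128)*(-5/28) + 1859*(-1/494) = 153*(-5/28) - 143/38 = -765/28 - 143/38 = -16537/532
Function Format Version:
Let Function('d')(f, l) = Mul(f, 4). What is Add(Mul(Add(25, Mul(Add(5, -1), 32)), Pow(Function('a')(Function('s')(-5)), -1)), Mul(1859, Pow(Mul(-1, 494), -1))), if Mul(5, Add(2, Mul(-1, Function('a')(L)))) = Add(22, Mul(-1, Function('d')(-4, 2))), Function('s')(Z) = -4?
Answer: Rational(-16537, 532) ≈ -31.085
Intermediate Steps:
Function('d')(f, l) = Mul(4, f)
Function('a')(L) = Rational(-28, 5) (Function('a')(L) = Add(2, Mul(Rational(-1, 5), Add(22, Mul(-1, Mul(4, -4))))) = Add(2, Mul(Rational(-1, 5), Add(22, Mul(-1, -16)))) = Add(2, Mul(Rational(-1, 5), Add(22, 16))) = Add(2, Mul(Rational(-1, 5), 38)) = Add(2, Rational(-38, 5)) = Rational(-28, 5))
Add(Mul(Add(25, Mul(Add(5, -1), 32)), Pow(Function('a')(Function('s')(-5)), -1)), Mul(1859, Pow(Mul(-1, 494), -1))) = Add(Mul(Add(25, Mul(Add(5, -1), 32)), Pow(Rational(-28, 5), -1)), Mul(1859, Pow(Mul(-1, 494), -1))) = Add(Mul(Add(25, Mul(4, 32)), Rational(-5, 28)), Mul(1859, Pow(-494, -1))) = Add(Mul(Add(25, 128), Rational(-5, 28)), Mul(1859, Rational(-1, 494))) = Add(Mul(153, Rational(-5, 28)), Rational(-143, 38)) = Add(Rational(-765, 28), Rational(-143, 38)) = Rational(-16537, 532)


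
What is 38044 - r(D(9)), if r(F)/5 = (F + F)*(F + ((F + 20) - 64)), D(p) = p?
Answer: 40384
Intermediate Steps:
r(F) = 10*F*(-44 + 2*F) (r(F) = 5*((F + F)*(F + ((F + 20) - 64))) = 5*((2*F)*(F + ((20 + F) - 64))) = 5*((2*F)*(F + (-44 + F))) = 5*((2*F)*(-44 + 2*F)) = 5*(2*F*(-44 + 2*F)) = 10*F*(-44 + 2*F))
38044 - r(D(9)) = 38044 - 20*9*(-22 + 9) = 38044 - 20*9*(-13) = 38044 - 1*(-2340) = 38044 + 2340 = 40384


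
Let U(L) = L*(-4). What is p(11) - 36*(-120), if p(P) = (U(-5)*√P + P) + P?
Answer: 4342 + 20*√11 ≈ 4408.3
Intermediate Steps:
U(L) = -4*L
p(P) = 2*P + 20*√P (p(P) = ((-4*(-5))*√P + P) + P = (20*√P + P) + P = (P + 20*√P) + P = 2*P + 20*√P)
p(11) - 36*(-120) = (2*11 + 20*√11) - 36*(-120) = (22 + 20*√11) + 4320 = 4342 + 20*√11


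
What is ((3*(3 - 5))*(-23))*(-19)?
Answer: -2622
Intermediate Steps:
((3*(3 - 5))*(-23))*(-19) = ((3*(-2))*(-23))*(-19) = -6*(-23)*(-19) = 138*(-19) = -2622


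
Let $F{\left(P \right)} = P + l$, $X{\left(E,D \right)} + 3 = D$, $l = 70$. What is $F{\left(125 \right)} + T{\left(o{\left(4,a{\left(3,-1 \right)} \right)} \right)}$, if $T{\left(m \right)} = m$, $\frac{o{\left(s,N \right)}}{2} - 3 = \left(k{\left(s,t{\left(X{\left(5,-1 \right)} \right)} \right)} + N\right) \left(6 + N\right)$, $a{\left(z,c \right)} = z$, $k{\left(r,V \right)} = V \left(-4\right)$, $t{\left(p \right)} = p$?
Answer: $543$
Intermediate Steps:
$X{\left(E,D \right)} = -3 + D$
$k{\left(r,V \right)} = - 4 V$
$o{\left(s,N \right)} = 6 + 2 \left(6 + N\right) \left(16 + N\right)$ ($o{\left(s,N \right)} = 6 + 2 \left(- 4 \left(-3 - 1\right) + N\right) \left(6 + N\right) = 6 + 2 \left(\left(-4\right) \left(-4\right) + N\right) \left(6 + N\right) = 6 + 2 \left(16 + N\right) \left(6 + N\right) = 6 + 2 \left(6 + N\right) \left(16 + N\right)$)
$F{\left(P \right)} = 70 + P$ ($F{\left(P \right)} = P + 70 = 70 + P$)
$F{\left(125 \right)} + T{\left(o{\left(4,a{\left(3,-1 \right)} \right)} \right)} = \left(70 + 125\right) + \left(198 + 2 \cdot 3^{2} + 44 \cdot 3\right) = 195 + \left(198 + 2 \cdot 9 + 132\right) = 195 + \left(198 + 18 + 132\right) = 195 + 348 = 543$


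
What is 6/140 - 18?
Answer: -1257/70 ≈ -17.957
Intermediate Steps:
6/140 - 18 = 6*(1/140) - 18 = 3/70 - 18 = -1257/70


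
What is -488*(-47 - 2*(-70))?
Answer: -45384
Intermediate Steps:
-488*(-47 - 2*(-70)) = -488*(-47 + 140) = -488*93 = -45384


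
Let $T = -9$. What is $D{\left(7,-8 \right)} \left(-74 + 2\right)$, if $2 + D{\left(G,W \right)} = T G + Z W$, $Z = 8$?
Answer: $9288$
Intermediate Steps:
$D{\left(G,W \right)} = -2 - 9 G + 8 W$ ($D{\left(G,W \right)} = -2 - \left(- 8 W + 9 G\right) = -2 - 9 G + 8 W$)
$D{\left(7,-8 \right)} \left(-74 + 2\right) = \left(-2 - 63 + 8 \left(-8\right)\right) \left(-74 + 2\right) = \left(-2 - 63 - 64\right) \left(-72\right) = \left(-129\right) \left(-72\right) = 9288$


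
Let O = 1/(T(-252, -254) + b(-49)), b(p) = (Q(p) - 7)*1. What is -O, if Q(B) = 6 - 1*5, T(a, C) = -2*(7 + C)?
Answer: -1/488 ≈ -0.0020492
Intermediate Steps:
T(a, C) = -14 - 2*C
Q(B) = 1 (Q(B) = 6 - 5 = 1)
b(p) = -6 (b(p) = (1 - 7)*1 = -6*1 = -6)
O = 1/488 (O = 1/((-14 - 2*(-254)) - 6) = 1/((-14 + 508) - 6) = 1/(494 - 6) = 1/488 ≈ 0.0020492)
-O = -1*1/488 = -1/488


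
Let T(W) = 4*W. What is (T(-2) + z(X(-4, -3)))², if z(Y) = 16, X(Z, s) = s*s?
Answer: 64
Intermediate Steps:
X(Z, s) = s²
(T(-2) + z(X(-4, -3)))² = (4*(-2) + 16)² = (-8 + 16)² = 8² = 64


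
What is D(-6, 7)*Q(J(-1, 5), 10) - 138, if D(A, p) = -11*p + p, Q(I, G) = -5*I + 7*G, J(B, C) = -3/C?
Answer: -5248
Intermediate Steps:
D(A, p) = -10*p
D(-6, 7)*Q(J(-1, 5), 10) - 138 = (-10*7)*(-(-15)/5 + 7*10) - 138 = -70*(-(-15)/5 + 70) - 138 = -70*(-5*(-3/5) + 70) - 138 = -70*(3 + 70) - 138 = -70*73 - 138 = -5110 - 138 = -5248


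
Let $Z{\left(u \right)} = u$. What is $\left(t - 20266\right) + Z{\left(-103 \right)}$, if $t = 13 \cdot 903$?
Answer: $-8630$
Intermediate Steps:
$t = 11739$
$\left(t - 20266\right) + Z{\left(-103 \right)} = \left(11739 - 20266\right) - 103 = -8527 - 103 = -8630$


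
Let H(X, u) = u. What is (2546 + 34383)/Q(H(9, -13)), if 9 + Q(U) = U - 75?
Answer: -36929/97 ≈ -380.71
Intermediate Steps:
Q(U) = -84 + U (Q(U) = -9 + (U - 75) = -9 + (-75 + U) = -84 + U)
(2546 + 34383)/Q(H(9, -13)) = (2546 + 34383)/(-84 - 13) = 36929/(-97) = 36929*(-1/97) = -36929/97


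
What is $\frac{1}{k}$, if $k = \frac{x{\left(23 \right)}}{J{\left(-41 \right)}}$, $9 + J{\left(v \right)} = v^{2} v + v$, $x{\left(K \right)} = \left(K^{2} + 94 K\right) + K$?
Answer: $- \frac{1169}{46} \approx -25.413$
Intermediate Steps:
$x{\left(K \right)} = K^{2} + 95 K$
$J{\left(v \right)} = -9 + v + v^{3}$ ($J{\left(v \right)} = -9 + \left(v^{2} v + v\right) = -9 + \left(v^{3} + v\right) = -9 + \left(v + v^{3}\right) = -9 + v + v^{3}$)
$k = - \frac{46}{1169}$ ($k = \frac{23 \left(95 + 23\right)}{-9 - 41 + \left(-41\right)^{3}} = \frac{23 \cdot 118}{-9 - 41 - 68921} = \frac{2714}{-68971} = 2714 \left(- \frac{1}{68971}\right) = - \frac{46}{1169} \approx -0.03935$)
$\frac{1}{k} = \frac{1}{- \frac{46}{1169}} = - \frac{1169}{46}$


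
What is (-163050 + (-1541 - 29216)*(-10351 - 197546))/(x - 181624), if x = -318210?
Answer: -6394124979/499834 ≈ -12793.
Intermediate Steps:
(-163050 + (-1541 - 29216)*(-10351 - 197546))/(x - 181624) = (-163050 + (-1541 - 29216)*(-10351 - 197546))/(-318210 - 181624) = (-163050 - 30757*(-207897))/(-499834) = (-163050 + 6394288029)*(-1/499834) = 6394124979*(-1/499834) = -6394124979/499834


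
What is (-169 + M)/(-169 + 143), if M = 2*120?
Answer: -71/26 ≈ -2.7308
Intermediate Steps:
M = 240
(-169 + M)/(-169 + 143) = (-169 + 240)/(-169 + 143) = 71/(-26) = 71*(-1/26) = -71/26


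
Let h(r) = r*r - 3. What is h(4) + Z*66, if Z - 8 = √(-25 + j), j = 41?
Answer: 805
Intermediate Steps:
h(r) = -3 + r² (h(r) = r² - 3 = -3 + r²)
Z = 12 (Z = 8 + √(-25 + 41) = 8 + √16 = 8 + 4 = 12)
h(4) + Z*66 = (-3 + 4²) + 12*66 = (-3 + 16) + 792 = 13 + 792 = 805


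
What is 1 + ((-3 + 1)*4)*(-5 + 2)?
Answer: 25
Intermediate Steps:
1 + ((-3 + 1)*4)*(-5 + 2) = 1 - 2*4*(-3) = 1 - 8*(-3) = 1 + 24 = 25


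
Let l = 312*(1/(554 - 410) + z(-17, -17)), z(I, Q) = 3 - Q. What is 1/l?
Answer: 6/37453 ≈ 0.00016020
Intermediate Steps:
l = 37453/6 (l = 312*(1/(554 - 410) + (3 - 1*(-17))) = 312*(1/144 + (3 + 17)) = 312*(1/144 + 20) = 312*(2881/144) = 37453/6 ≈ 6242.2)
1/l = 1/(37453/6) = 6/37453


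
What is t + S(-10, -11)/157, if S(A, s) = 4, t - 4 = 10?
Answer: 2202/157 ≈ 14.025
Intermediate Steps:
t = 14 (t = 4 + 10 = 14)
t + S(-10, -11)/157 = 14 + 4/157 = 2202/157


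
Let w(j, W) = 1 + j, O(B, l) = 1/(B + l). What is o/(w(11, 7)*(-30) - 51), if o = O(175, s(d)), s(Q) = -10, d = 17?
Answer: -1/67815 ≈ -1.4746e-5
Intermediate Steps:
o = 1/165 (o = 1/(175 - 10) = 1/165 ≈ 0.0060606)
o/(w(11, 7)*(-30) - 51) = 1/(165*((1 + 11)*(-30) - 51)) = 1/(165*(12*(-30) - 51)) = 1/(165*(-360 - 51)) = (1/165)/(-411) = (1/165)*(-1/411) = -1/67815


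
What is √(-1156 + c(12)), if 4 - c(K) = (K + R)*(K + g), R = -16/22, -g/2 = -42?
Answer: 64*I*√66/11 ≈ 47.267*I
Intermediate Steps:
g = 84 (g = -2*(-42) = 84)
R = -8/11 (R = -16*1/22 = -8/11 ≈ -0.72727)
c(K) = 4 - (84 + K)*(-8/11 + K) (c(K) = 4 - (K - 8/11)*(K + 84) = 4 - (-8/11 + K)*(84 + K) = 4 - (84 + K)*(-8/11 + K))
√(-1156 + c(12)) = √(-1156 + (716/11 - 1*12² - 916/11*12)) = √(-1156 + (716/11 - 1*144 - 10992/11)) = √(-1156 + (716/11 - 144 - 10992/11)) = √(-1156 - 11860/11) = √(-24576/11) = 64*I*√66/11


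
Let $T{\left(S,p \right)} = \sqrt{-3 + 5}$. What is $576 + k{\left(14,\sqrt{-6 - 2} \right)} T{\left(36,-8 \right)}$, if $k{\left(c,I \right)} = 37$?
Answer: $576 + 37 \sqrt{2} \approx 628.33$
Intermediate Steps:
$T{\left(S,p \right)} = \sqrt{2}$
$576 + k{\left(14,\sqrt{-6 - 2} \right)} T{\left(36,-8 \right)} = 576 + 37 \sqrt{2}$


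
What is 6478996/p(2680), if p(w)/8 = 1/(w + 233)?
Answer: 4718328837/2 ≈ 2.3592e+9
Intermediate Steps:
p(w) = 8/(233 + w) (p(w) = 8/(w + 233) = 8/(233 + w))
6478996/p(2680) = 6478996/((8/(233 + 2680))) = 6478996/((8/2913)) = 6478996/((8*(1/2913))) = 6478996/(8/2913) = 6478996*(2913/8) = 4718328837/2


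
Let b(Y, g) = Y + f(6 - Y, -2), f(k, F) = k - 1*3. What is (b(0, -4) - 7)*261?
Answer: -1044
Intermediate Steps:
f(k, F) = -3 + k (f(k, F) = k - 3 = -3 + k)
b(Y, g) = 3 (b(Y, g) = Y + (-3 + (6 - Y)) = Y + (3 - Y) = 3)
(b(0, -4) - 7)*261 = (3 - 7)*261 = -4*261 = -1044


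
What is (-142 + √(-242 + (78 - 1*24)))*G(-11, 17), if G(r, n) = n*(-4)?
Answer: 9656 - 136*I*√47 ≈ 9656.0 - 932.37*I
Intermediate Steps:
G(r, n) = -4*n
(-142 + √(-242 + (78 - 1*24)))*G(-11, 17) = (-142 + √(-242 + (78 - 1*24)))*(-4*17) = (-142 + √(-242 + (78 - 24)))*(-68) = (-142 + √(-242 + 54))*(-68) = (-142 + √(-188))*(-68) = (-142 + 2*I*√47)*(-68) = 9656 - 136*I*√47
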